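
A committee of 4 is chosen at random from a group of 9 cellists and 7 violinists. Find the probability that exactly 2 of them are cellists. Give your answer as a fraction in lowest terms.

27/65

There are C(16,4) = 1820 ways to choose 4 from 16.
Selections with exactly 2 cellists: choose 2 of the 9 cellists and 2 of the 7 violinists, C(9,2)·C(7,2) = 36·21 = 756.
Probability = 756/1820 = 27/65.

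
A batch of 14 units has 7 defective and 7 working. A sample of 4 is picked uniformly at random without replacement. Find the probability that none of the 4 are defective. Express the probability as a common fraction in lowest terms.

5/143

There are C(14,4) = 1001 possible selections.
Selections with no defective (all working): C(7,4) = 35.
Probability = 35/1001 = 5/143.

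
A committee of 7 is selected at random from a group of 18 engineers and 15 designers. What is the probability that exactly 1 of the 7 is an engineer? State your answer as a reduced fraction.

455/21576

Total number of selections: C(33,7) = 4272048.
Selections with exactly 1 engineer: choose 1 of the 18 engineers and 6 of the 15 designers, C(18,1)·C(15,6) = 18·5005 = 90090.
Probability = 90090/4272048 = 455/21576.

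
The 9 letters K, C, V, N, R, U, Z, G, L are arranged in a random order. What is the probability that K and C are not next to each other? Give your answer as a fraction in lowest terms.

There are 9! = 362880 arrangements.
Arrangements with K and C adjacent: 2·8! = 80640.
So not adjacent: 362880 − 80640 = 282240, probability 282240/362880 = 7/9.

7/9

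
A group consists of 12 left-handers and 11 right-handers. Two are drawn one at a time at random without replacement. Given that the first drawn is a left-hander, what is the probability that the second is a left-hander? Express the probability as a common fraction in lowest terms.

After removing one left-hander, 22 remain: 11 left-handers and 11 right-handers.
So the probability the next is a left-hander is 11/22 = 1/2.

1/2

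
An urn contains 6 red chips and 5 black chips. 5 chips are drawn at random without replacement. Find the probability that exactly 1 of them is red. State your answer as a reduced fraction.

There are C(11,5) = 462 ways to choose 5 from 11.
Selections with exactly 1 red: choose 1 of the 6 red and 4 of the 5 black, C(6,1)·C(5,4) = 6·5 = 30.
Probability = 30/462 = 5/77.

5/77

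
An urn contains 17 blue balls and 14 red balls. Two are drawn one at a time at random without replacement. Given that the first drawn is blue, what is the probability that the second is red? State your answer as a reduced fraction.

7/15

After removing one blue, 30 remain: 16 blue and 14 red.
So the probability the next is red is 14/30 = 7/15.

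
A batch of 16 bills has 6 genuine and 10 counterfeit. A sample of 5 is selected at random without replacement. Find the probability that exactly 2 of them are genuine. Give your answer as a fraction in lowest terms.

75/182

The sample space is all 5-subsets of the 16: C(16,5) = 4368.
Selections with exactly 2 genuine: choose 2 of the 6 genuine and 3 of the 10 counterfeit, C(6,2)·C(10,3) = 15·120 = 1800.
Probability = 1800/4368 = 75/182.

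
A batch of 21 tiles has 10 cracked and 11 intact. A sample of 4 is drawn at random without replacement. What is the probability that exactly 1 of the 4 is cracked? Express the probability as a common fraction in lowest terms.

There are C(21,4) = 5985 ways to choose 4 from 21.
Selections with exactly 1 cracked: choose 1 of the 10 cracked and 3 of the 11 intact, C(10,1)·C(11,3) = 10·165 = 1650.
Probability = 1650/5985 = 110/399.

110/399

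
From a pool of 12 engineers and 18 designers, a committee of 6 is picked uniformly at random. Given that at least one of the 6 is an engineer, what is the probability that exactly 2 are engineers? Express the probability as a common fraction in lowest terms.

67320/191737

Work in counts. Selections with at least one engineer: C(30,6) − C(18,6) = 593775 − 18564 = 575211.
Of those, selections where exactly 2 are engineers: C(12,2)·C(18,4) = 66·3060 = 201960.
Conditional probability = 201960/575211 = 67320/191737.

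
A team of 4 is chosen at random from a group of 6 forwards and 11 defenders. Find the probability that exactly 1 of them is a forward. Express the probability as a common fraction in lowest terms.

There are C(17,4) = 2380 ways to choose 4 from 17.
Selections with exactly 1 forward: choose 1 of the 6 forwards and 3 of the 11 defenders, C(6,1)·C(11,3) = 6·165 = 990.
Probability = 990/2380 = 99/238.

99/238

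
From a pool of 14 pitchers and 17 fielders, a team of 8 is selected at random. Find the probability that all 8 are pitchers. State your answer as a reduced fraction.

There are C(31,8) = 7888725 possible selections.
Selections with all pitchers: C(14,8) = 3003.
Probability = 3003/7888725 = 77/202275.

77/202275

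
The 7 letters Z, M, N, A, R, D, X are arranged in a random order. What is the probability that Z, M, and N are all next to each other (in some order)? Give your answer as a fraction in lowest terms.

There are 7! = 5040 arrangements.
Treat the three as one block: 5! placements × 3! orders within the block = 120·6 = 720.
Probability = 720/5040 = 1/7.

1/7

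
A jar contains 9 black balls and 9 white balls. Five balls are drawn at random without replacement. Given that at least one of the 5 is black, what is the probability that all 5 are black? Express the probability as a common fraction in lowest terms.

1/67

Work in counts. Selections with at least one black: C(18,5) − C(9,5) = 8568 − 126 = 8442.
Of those, selections where all 5 are black: C(9,5) = 126.
Conditional probability = 126/8442 = 1/67.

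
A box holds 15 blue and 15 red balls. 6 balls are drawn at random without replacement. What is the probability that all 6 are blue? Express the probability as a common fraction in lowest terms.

11/1305

There are C(30,6) = 593775 possible selections.
Selections with all blue: C(15,6) = 5005.
Probability = 5005/593775 = 11/1305.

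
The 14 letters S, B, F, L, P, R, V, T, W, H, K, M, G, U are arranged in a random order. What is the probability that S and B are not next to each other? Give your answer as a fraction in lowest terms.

There are 14! = 87178291200 arrangements.
Arrangements with S and B adjacent: 2·13! = 12454041600.
So not adjacent: 87178291200 − 12454041600 = 74724249600, probability 74724249600/87178291200 = 6/7.

6/7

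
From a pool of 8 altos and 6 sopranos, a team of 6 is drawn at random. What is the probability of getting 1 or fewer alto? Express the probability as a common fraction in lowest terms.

7/429

There are C(14,6) = 3003 ways to choose the 6.
Favorable selections (1 or fewer alto): C(8,0)·C(6,6) + C(8,1)·C(6,5) = 1 + 48 = 49.
Probability = 49/3003 = 7/429.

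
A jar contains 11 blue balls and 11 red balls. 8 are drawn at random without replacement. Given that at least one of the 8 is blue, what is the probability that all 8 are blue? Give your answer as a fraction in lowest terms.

Work in counts. Selections with at least one blue: C(22,8) − C(11,8) = 319770 − 165 = 319605.
Of those, selections where all 8 are blue: C(11,8) = 165.
Conditional probability = 165/319605 = 1/1937.

1/1937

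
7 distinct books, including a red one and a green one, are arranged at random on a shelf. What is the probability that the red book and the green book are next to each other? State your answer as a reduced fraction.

2/7

There are 7! = 5040 arrangements.
Treat the red book and the green book as a block: 6! arrangements of the blocks × 2 orders within the block = 2·720 = 1440.
Probability = 1440/5040 = 2/7.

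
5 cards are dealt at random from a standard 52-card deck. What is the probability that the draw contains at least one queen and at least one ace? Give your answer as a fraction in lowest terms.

6509/64974

There are C(52,5) = 2598960 possible draws.
By inclusion-exclusion on the complements, draws missing all queens or all aces: C(48,5) + C(48,5) − C(44,5) = 1712304 + 1712304 − 1086008 = 2338600.
So draws with at least one of each: 2598960 − 2338600 = 260360, probability 260360/2598960 = 6509/64974.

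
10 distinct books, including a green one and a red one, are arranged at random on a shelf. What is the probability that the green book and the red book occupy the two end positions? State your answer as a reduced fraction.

There are 10! = 3628800 arrangements.
Place the green book and the red book at the ends in 2 ways, arrange the remaining 8 in 8! = 40320 ways: 2·40320 = 80640.
Probability = 80640/3628800 = 1/45.

1/45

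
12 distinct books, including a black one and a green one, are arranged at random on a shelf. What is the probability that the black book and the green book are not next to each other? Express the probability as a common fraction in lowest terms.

There are 12! = 479001600 arrangements.
Arrangements with the black book and the green book adjacent: 2·11! = 79833600.
So not adjacent: 479001600 − 79833600 = 399168000, probability 399168000/479001600 = 5/6.

5/6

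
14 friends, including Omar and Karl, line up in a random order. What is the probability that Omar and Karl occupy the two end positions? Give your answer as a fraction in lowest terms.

There are 14! = 87178291200 arrangements.
Place Omar and Karl at the ends in 2 ways, arrange the remaining 12 in 12! = 479001600 ways: 2·479001600 = 958003200.
Probability = 958003200/87178291200 = 1/91.

1/91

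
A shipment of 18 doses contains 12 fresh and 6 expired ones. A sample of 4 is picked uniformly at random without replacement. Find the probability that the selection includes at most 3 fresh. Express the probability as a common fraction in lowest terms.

57/68

Total selections: C(18,4) = 3060.
The complement is exactly 4 fresh: C(12,4)·C(6,0) = 495.
Probability = 1 − 495/3060 = 2565/3060 = 57/68.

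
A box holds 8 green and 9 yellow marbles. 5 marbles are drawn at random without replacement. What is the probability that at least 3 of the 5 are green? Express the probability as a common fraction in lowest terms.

193/442

There are C(17,5) = 6188 ways to choose the 5.
Favorable selections (at least 3 green): C(8,3)·C(9,2) + C(8,4)·C(9,1) + C(8,5)·C(9,0) = 2016 + 630 + 56 = 2702.
Probability = 2702/6188 = 193/442.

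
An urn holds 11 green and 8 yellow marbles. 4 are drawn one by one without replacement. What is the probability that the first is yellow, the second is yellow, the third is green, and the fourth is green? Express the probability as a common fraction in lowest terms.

385/5814

Multiply the conditional probabilities at each draw: 8/19 · 7/18 · 11/17 · 10/16 = 6160/93024 = 385/5814.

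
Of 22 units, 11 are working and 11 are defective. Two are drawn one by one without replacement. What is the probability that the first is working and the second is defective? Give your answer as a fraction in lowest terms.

11/42

Multiply the conditional probabilities at each draw: 11/22 · 11/21 = 121/462 = 11/42.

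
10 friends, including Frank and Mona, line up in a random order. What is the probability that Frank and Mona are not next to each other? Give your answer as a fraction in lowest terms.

4/5

There are 10! = 3628800 arrangements.
Arrangements with Frank and Mona adjacent: 2·9! = 725760.
So not adjacent: 3628800 − 725760 = 2903040, probability 2903040/3628800 = 4/5.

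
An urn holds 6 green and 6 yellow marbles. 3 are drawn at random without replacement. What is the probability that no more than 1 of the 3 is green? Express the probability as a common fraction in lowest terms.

Total selections: C(12,3) = 220.
Favorable selections (no more than 1 green): C(6,0)·C(6,3) + C(6,1)·C(6,2) = 20 + 90 = 110.
Probability = 110/220 = 1/2.

1/2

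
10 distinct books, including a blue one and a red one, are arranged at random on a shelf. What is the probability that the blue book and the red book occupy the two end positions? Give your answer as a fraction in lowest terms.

1/45

There are 10! = 3628800 arrangements.
Place the blue book and the red book at the ends in 2 ways, arrange the remaining 8 in 8! = 40320 ways: 2·40320 = 80640.
Probability = 80640/3628800 = 1/45.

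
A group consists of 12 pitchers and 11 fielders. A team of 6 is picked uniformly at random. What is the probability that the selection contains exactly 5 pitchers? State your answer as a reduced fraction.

264/3059

Total number of selections: C(23,6) = 100947.
Selections with exactly 5 pitchers: choose 5 of the 12 pitchers and 1 of the 11 fielders, C(12,5)·C(11,1) = 792·11 = 8712.
Probability = 8712/100947 = 264/3059.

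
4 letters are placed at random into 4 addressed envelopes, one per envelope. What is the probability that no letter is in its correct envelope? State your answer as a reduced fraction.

There are 4! = 24 assignments.
By inclusion-exclusion, assignments with no fixed points: C(4,0)·4! − C(4,1)·3! + C(4,2)·2! − C(4,3)·1! + C(4,4)·0! = 9.
Probability = 9/24 = 3/8.

3/8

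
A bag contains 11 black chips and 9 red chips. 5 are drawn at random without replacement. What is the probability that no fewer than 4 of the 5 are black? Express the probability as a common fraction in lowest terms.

There are C(20,5) = 15504 ways to choose the 5.
Favorable selections (no fewer than 4 black): C(11,4)·C(9,1) + C(11,5)·C(9,0) = 2970 + 462 = 3432.
Probability = 3432/15504 = 143/646.

143/646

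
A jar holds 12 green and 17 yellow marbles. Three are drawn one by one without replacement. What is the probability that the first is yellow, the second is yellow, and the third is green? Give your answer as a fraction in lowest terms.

Multiply the conditional probabilities at each draw: 17/29 · 16/28 · 12/27 = 3264/21924 = 272/1827.

272/1827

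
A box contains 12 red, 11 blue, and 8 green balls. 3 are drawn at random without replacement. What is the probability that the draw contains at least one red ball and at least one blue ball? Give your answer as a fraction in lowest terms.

There are C(31,3) = 4495 possible draws.
By inclusion-exclusion on the complements, draws missing all red or all blue: C(19,3) + C(20,3) − C(8,3) = 969 + 1140 − 56 = 2053.
So draws with at least one of each: 4495 − 2053 = 2442, probability 2442/4495.

2442/4495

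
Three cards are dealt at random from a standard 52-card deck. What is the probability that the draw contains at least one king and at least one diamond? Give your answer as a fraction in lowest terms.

33/260

There are C(52,3) = 22100 possible draws.
By inclusion-exclusion on the complements, draws missing all kings or all diamonds: C(48,3) + C(39,3) − C(36,3) = 17296 + 9139 − 7140 = 19295.
So draws with at least one of each: 22100 − 19295 = 2805, probability 2805/22100 = 33/260.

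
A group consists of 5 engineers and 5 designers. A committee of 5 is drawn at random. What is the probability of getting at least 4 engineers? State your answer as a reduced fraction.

13/126

Total selections: C(10,5) = 252.
Favorable selections (at least 4 engineers): C(5,4)·C(5,1) + C(5,5)·C(5,0) = 25 + 1 = 26.
Probability = 26/252 = 13/126.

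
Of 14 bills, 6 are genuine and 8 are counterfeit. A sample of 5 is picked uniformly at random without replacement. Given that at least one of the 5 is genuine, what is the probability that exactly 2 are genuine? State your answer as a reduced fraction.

Work in counts. Selections with at least one genuine: C(14,5) − C(8,5) = 2002 − 56 = 1946.
Of those, selections where exactly 2 are genuine: C(6,2)·C(8,3) = 15·56 = 840.
Conditional probability = 840/1946 = 60/139.

60/139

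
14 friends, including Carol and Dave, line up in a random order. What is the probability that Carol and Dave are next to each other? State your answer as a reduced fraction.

There are 14! = 87178291200 arrangements.
Treat Carol and Dave as a block: 13! arrangements of the blocks × 2 orders within the block = 2·6227020800 = 12454041600.
Probability = 12454041600/87178291200 = 1/7.

1/7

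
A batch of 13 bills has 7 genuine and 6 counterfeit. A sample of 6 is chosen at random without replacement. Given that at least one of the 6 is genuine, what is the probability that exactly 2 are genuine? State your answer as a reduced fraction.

9/49

Work in counts. Selections with at least one genuine: C(13,6) − C(6,6) = 1716 − 1 = 1715.
Of those, selections where exactly 2 are genuine: C(7,2)·C(6,4) = 21·15 = 315.
Conditional probability = 315/1715 = 9/49.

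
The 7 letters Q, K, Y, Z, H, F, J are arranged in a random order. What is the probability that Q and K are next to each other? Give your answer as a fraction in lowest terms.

There are 7! = 5040 arrangements.
Treat Q and K as a block: 6! arrangements of the blocks × 2 orders within the block = 2·720 = 1440.
Probability = 1440/5040 = 2/7.

2/7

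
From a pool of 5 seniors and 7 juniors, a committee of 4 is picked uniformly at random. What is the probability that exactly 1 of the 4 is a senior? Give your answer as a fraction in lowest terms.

The sample space is all 4-subsets of the 12: C(12,4) = 495.
Selections with exactly 1 senior: choose 1 of the 5 seniors and 3 of the 7 juniors, C(5,1)·C(7,3) = 5·35 = 175.
Probability = 175/495 = 35/99.

35/99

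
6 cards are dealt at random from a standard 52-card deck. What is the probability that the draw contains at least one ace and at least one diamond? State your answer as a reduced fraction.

There are C(52,6) = 20358520 possible draws.
By inclusion-exclusion on the complements, draws missing all aces or all diamonds: C(48,6) + C(39,6) − C(36,6) = 12271512 + 3262623 − 1947792 = 13586343.
So draws with at least one of each: 20358520 − 13586343 = 6772177, probability 6772177/20358520.

6772177/20358520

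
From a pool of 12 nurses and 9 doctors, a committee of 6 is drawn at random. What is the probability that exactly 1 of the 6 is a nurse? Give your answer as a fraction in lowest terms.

Total number of selections: C(21,6) = 54264.
Selections with exactly 1 nurse: choose 1 of the 12 nurses and 5 of the 9 doctors, C(12,1)·C(9,5) = 12·126 = 1512.
Probability = 1512/54264 = 9/323.

9/323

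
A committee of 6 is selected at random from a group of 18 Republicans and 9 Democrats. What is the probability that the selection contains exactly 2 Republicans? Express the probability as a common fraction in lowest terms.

There are C(27,6) = 296010 ways to choose 6 from 27.
Selections with exactly 2 Republicans: choose 2 of the 18 Republicans and 4 of the 9 Democrats, C(18,2)·C(9,4) = 153·126 = 19278.
Probability = 19278/296010 = 1071/16445.

1071/16445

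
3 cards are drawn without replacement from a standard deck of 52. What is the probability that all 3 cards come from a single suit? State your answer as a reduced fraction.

22/425

There are C(52,3) = 22100 possible 3-card hands.
Hands of one suit: 4 suits × C(13,3) = 4·286 = 1144.
Probability = 1144/22100 = 22/425.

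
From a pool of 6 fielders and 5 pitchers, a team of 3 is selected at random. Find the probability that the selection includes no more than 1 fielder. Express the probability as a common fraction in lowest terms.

14/33

There are C(11,3) = 165 ways to choose the 3.
Favorable selections (no more than 1 fielder): C(6,0)·C(5,3) + C(6,1)·C(5,2) = 10 + 60 = 70.
Probability = 70/165 = 14/33.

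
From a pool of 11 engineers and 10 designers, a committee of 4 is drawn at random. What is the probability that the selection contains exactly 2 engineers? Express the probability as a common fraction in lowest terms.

Total number of selections: C(21,4) = 5985.
Selections with exactly 2 engineers: choose 2 of the 11 engineers and 2 of the 10 designers, C(11,2)·C(10,2) = 55·45 = 2475.
Probability = 2475/5985 = 55/133.

55/133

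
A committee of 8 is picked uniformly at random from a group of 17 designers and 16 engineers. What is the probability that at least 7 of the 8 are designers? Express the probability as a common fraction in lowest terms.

There are C(33,8) = 13884156 ways to choose the 8.
Favorable selections (at least 7 designers): C(17,7)·C(16,1) + C(17,8)·C(16,0) = 311168 + 24310 = 335478.
Probability = 335478/13884156 = 391/16182.

391/16182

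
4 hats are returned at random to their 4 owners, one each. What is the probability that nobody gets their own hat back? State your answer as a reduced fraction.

There are 4! = 24 assignments.
By inclusion-exclusion, assignments with no fixed points: C(4,0)·4! − C(4,1)·3! + C(4,2)·2! − C(4,3)·1! + C(4,4)·0! = 9.
Probability = 9/24 = 3/8.

3/8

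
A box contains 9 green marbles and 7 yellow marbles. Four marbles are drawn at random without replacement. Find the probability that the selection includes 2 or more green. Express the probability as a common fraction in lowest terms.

21/26

Total selections: C(16,4) = 1820.
Count the complement (fewer than 2 green): C(9,0)·C(7,4) + C(9,1)·C(7,3) = 35 + 315 = 350.
Probability = 1 − 350/1820 = 1470/1820 = 21/26.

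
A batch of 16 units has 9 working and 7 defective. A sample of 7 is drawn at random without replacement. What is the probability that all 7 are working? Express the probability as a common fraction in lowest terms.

There are C(16,7) = 11440 possible selections.
Selections with all working: C(9,7) = 36.
Probability = 36/11440 = 9/2860.

9/2860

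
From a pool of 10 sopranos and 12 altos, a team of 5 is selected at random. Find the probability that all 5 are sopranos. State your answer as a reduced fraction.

There are C(22,5) = 26334 possible selections.
Selections with all sopranos: C(10,5) = 252.
Probability = 252/26334 = 2/209.

2/209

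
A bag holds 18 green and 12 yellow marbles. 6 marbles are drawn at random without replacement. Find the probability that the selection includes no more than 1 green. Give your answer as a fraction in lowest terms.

Total selections: C(30,6) = 593775.
Favorable selections (no more than 1 green): C(18,0)·C(12,6) + C(18,1)·C(12,5) = 924 + 14256 = 15180.
Probability = 15180/593775 = 1012/39585.

1012/39585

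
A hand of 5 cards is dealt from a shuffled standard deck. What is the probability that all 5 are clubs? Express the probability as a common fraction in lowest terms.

There are C(52,5) = 2598960 possible 5-card hands.
Hands that are all clubs: C(13,5) = 1287.
Probability = 1287/2598960 = 33/66640.

33/66640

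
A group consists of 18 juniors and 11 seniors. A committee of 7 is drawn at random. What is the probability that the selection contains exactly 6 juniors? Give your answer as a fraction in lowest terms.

1309/10005

There are C(29,7) = 1560780 ways to choose 7 from 29.
Selections with exactly 6 juniors: choose 6 of the 18 juniors and 1 of the 11 seniors, C(18,6)·C(11,1) = 18564·11 = 204204.
Probability = 204204/1560780 = 1309/10005.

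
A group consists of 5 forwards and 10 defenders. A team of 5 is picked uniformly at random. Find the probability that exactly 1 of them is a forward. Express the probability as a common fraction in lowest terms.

The sample space is all 5-subsets of the 15: C(15,5) = 3003.
Selections with exactly 1 forward: choose 1 of the 5 forwards and 4 of the 10 defenders, C(5,1)·C(10,4) = 5·210 = 1050.
Probability = 1050/3003 = 50/143.

50/143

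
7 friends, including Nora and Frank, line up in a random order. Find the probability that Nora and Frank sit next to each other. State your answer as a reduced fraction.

There are 7! = 5040 arrangements.
Treat Nora and Frank as a block: 6! arrangements of the blocks × 2 orders within the block = 2·720 = 1440.
Probability = 1440/5040 = 2/7.

2/7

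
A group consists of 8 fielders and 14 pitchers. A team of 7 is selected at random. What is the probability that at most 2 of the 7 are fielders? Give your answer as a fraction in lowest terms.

Total selections: C(22,7) = 170544.
Favorable selections (at most 2 fielders): C(8,0)·C(14,7) + C(8,1)·C(14,6) + C(8,2)·C(14,5) = 3432 + 24024 + 56056 = 83512.
Probability = 83512/170544 = 949/1938.

949/1938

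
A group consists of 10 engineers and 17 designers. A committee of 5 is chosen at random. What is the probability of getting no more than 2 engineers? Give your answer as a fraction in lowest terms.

There are C(27,5) = 80730 ways to choose the 5.
Favorable selections (no more than 2 engineers): C(10,0)·C(17,5) + C(10,1)·C(17,4) + C(10,2)·C(17,3) = 6188 + 23800 + 30600 = 60588.
Probability = 60588/80730 = 1122/1495.

1122/1495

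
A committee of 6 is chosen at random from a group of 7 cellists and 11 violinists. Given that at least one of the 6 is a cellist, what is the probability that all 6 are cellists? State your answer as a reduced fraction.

Work in counts. Selections with at least one cellist: C(18,6) − C(11,6) = 18564 − 462 = 18102.
Of those, selections where all 6 are cellists: C(7,6) = 7.
Conditional probability = 7/18102 = 1/2586.

1/2586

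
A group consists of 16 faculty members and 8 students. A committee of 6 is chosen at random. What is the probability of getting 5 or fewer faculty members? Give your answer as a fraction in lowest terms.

411/437

There are C(24,6) = 134596 ways to choose the 6.
The complement is exactly 6 faculty members: C(16,6)·C(8,0) = 8008.
Probability = 1 − 8008/134596 = 126588/134596 = 411/437.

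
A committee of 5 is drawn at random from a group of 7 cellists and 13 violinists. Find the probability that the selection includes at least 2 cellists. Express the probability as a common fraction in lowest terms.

2303/3876

Total selections: C(20,5) = 15504.
Favorable selections (at least 2 cellists): C(7,2)·C(13,3) + C(7,3)·C(13,2) + C(7,4)·C(13,1) + C(7,5)·C(13,0) = 6006 + 2730 + 455 + 21 = 9212.
Probability = 9212/15504 = 2303/3876.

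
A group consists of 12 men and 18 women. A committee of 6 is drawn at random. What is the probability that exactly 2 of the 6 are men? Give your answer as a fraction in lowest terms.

4488/13195

Total number of selections: C(30,6) = 593775.
Selections with exactly 2 men: choose 2 of the 12 men and 4 of the 18 women, C(12,2)·C(18,4) = 66·3060 = 201960.
Probability = 201960/593775 = 4488/13195.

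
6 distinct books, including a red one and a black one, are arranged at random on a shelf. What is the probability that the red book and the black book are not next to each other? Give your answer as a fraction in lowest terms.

2/3

There are 6! = 720 arrangements.
Arrangements with the red book and the black book adjacent: 2·5! = 240.
So not adjacent: 720 − 240 = 480, probability 480/720 = 2/3.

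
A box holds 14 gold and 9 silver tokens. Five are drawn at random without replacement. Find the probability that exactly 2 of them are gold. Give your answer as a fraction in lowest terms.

Total number of selections: C(23,5) = 33649.
Selections with exactly 2 gold: choose 2 of the 14 gold and 3 of the 9 silver, C(14,2)·C(9,3) = 91·84 = 7644.
Probability = 7644/33649 = 1092/4807.

1092/4807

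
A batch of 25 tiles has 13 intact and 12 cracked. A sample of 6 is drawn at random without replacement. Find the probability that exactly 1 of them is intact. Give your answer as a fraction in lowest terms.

The sample space is all 6-subsets of the 25: C(25,6) = 177100.
Selections with exactly 1 intact: choose 1 of the 13 intact and 5 of the 12 cracked, C(13,1)·C(12,5) = 13·792 = 10296.
Probability = 10296/177100 = 234/4025.

234/4025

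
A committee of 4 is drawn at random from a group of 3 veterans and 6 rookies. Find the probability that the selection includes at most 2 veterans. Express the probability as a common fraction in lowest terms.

Total selections: C(9,4) = 126.
The complement is exactly 3 veterans: C(3,3)·C(6,1) = 6.
Probability = 1 − 6/126 = 120/126 = 20/21.

20/21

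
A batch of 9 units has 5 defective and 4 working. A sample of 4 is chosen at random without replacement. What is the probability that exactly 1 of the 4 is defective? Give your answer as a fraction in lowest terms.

The sample space is all 4-subsets of the 9: C(9,4) = 126.
Selections with exactly 1 defective: choose 1 of the 5 defective and 3 of the 4 working, C(5,1)·C(4,3) = 5·4 = 20.
Probability = 20/126 = 10/63.

10/63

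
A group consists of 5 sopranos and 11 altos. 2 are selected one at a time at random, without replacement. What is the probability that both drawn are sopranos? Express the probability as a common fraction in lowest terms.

1/12

Multiply the conditional probabilities at each draw: 5/16 · 4/15 = 20/240 = 1/12.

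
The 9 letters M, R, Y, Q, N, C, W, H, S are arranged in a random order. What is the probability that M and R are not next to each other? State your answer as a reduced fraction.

7/9

There are 9! = 362880 arrangements.
Arrangements with M and R adjacent: 2·8! = 80640.
So not adjacent: 362880 − 80640 = 282240, probability 282240/362880 = 7/9.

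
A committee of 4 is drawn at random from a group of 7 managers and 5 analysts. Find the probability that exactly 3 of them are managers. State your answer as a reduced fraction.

35/99

Total number of selections: C(12,4) = 495.
Selections with exactly 3 managers: choose 3 of the 7 managers and 1 of the 5 analysts, C(7,3)·C(5,1) = 35·5 = 175.
Probability = 175/495 = 35/99.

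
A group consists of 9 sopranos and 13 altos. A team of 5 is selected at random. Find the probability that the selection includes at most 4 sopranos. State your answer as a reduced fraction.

Total selections: C(22,5) = 26334.
Favorable selections (at most 4 sopranos): C(9,0)·C(13,5) + C(9,1)·C(13,4) + C(9,2)·C(13,3) + C(9,3)·C(13,2) + C(9,4)·C(13,1) = 1287 + 6435 + 10296 + 6552 + 1638 = 26208.
Probability = 26208/26334 = 208/209.

208/209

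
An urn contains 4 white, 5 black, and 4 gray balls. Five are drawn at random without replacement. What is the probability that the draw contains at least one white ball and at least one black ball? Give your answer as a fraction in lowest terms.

85/99

There are C(13,5) = 1287 possible draws.
By inclusion-exclusion on the complements, draws missing all white or all black: C(9,5) + C(8,5) − C(4,5) = 126 + 56 − 0 = 182.
So draws with at least one of each: 1287 − 182 = 1105, probability 1105/1287 = 85/99.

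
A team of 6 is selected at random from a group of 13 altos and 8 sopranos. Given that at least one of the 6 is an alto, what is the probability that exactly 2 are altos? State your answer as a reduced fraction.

15/149

Work in counts. Selections with at least one alto: C(21,6) − C(8,6) = 54264 − 28 = 54236.
Of those, selections where exactly 2 are altos: C(13,2)·C(8,4) = 78·70 = 5460.
Conditional probability = 5460/54236 = 15/149.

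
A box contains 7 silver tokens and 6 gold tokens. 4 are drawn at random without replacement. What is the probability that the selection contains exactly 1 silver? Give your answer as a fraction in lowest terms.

There are C(13,4) = 715 ways to choose 4 from 13.
Selections with exactly 1 silver: choose 1 of the 7 silver and 3 of the 6 gold, C(7,1)·C(6,3) = 7·20 = 140.
Probability = 140/715 = 28/143.

28/143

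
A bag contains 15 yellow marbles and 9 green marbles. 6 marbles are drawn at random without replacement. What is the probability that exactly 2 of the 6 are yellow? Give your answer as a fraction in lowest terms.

945/9614

Total number of selections: C(24,6) = 134596.
Selections with exactly 2 yellow: choose 2 of the 15 yellow and 4 of the 9 green, C(15,2)·C(9,4) = 105·126 = 13230.
Probability = 13230/134596 = 945/9614.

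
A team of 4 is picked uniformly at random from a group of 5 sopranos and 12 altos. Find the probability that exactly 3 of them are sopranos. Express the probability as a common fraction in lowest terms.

6/119

The sample space is all 4-subsets of the 17: C(17,4) = 2380.
Selections with exactly 3 sopranos: choose 3 of the 5 sopranos and 1 of the 12 altos, C(5,3)·C(12,1) = 10·12 = 120.
Probability = 120/2380 = 6/119.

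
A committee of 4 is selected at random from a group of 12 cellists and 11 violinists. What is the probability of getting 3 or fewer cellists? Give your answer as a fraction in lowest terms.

152/161

Total selections: C(23,4) = 8855.
The complement is exactly 4 cellists: C(12,4)·C(11,0) = 495.
Probability = 1 − 495/8855 = 8360/8855 = 152/161.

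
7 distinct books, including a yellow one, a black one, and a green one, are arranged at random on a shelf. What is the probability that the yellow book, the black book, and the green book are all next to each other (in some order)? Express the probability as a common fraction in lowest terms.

There are 7! = 5040 arrangements.
Treat the three as one block: 5! placements × 3! orders within the block = 120·6 = 720.
Probability = 720/5040 = 1/7.

1/7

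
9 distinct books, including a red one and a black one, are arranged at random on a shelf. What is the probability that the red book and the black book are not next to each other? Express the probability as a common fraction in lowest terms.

There are 9! = 362880 arrangements.
Arrangements with the red book and the black book adjacent: 2·8! = 80640.
So not adjacent: 362880 − 80640 = 282240, probability 282240/362880 = 7/9.

7/9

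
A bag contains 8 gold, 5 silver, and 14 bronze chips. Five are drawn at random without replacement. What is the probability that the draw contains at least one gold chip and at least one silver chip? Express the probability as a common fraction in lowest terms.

There are C(27,5) = 80730 possible draws.
By inclusion-exclusion on the complements, draws missing all gold or all silver: C(19,5) + C(22,5) − C(14,5) = 11628 + 26334 − 2002 = 35960.
So draws with at least one of each: 80730 − 35960 = 44770, probability 44770/80730 = 4477/8073.

4477/8073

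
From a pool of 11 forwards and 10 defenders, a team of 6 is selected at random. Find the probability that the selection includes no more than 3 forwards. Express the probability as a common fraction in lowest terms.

2861/4522

Total selections: C(21,6) = 54264.
Count the complement (more than 3 forwards): C(11,4)·C(10,2) + C(11,5)·C(10,1) + C(11,6)·C(10,0) = 14850 + 4620 + 462 = 19932.
Probability = 1 − 19932/54264 = 34332/54264 = 2861/4522.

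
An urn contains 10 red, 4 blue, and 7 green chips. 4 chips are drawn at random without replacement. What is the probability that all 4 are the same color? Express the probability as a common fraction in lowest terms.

There are C(21,4) = 5985 ways to draw 4 chips.
All same color: C(10,4) + C(4,4) + C(7,4) = 210 + 1 + 35 = 246.
Probability = 246/5985 = 82/1995.

82/1995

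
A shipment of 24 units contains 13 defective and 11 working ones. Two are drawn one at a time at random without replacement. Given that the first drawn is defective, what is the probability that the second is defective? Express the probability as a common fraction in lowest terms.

12/23

After removing one defective, 23 remain: 12 defective and 11 working.
So the probability the next is defective is 12/23.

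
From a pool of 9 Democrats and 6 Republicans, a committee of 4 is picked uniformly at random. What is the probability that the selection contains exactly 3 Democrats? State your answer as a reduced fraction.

Total number of selections: C(15,4) = 1365.
Selections with exactly 3 Democrats: choose 3 of the 9 Democrats and 1 of the 6 Republicans, C(9,3)·C(6,1) = 84·6 = 504.
Probability = 504/1365 = 24/65.

24/65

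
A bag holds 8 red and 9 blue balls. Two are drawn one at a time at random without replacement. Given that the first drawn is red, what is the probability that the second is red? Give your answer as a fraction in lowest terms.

7/16

After removing one red, 16 remain: 7 red and 9 blue.
So the probability the next is red is 7/16.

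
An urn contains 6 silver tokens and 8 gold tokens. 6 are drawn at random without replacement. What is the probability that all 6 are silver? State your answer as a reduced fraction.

1/3003

There are C(14,6) = 3003 possible selections.
Selections with all silver: C(6,6) = 1.
Probability = 1/3003.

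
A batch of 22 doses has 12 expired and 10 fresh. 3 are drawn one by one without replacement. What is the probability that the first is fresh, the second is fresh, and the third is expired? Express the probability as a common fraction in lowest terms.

Multiply the conditional probabilities at each draw: 10/22 · 9/21 · 12/20 = 1080/9240 = 9/77.

9/77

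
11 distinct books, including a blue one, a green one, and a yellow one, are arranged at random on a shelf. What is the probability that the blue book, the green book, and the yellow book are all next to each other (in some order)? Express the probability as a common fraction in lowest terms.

There are 11! = 39916800 arrangements.
Treat the three as one block: 9! placements × 3! orders within the block = 362880·6 = 2177280.
Probability = 2177280/39916800 = 3/55.

3/55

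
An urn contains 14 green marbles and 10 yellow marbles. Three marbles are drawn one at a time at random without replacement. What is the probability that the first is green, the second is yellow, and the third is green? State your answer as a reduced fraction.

455/3036

Multiply the conditional probabilities at each draw: 14/24 · 10/23 · 13/22 = 1820/12144 = 455/3036.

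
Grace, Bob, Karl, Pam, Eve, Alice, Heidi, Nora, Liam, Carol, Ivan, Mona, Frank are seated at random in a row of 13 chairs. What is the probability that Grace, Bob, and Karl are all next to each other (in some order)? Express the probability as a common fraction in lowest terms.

1/26

There are 13! = 6227020800 arrangements.
Treat the three as one block: 11! placements × 3! orders within the block = 39916800·6 = 239500800.
Probability = 239500800/6227020800 = 1/26.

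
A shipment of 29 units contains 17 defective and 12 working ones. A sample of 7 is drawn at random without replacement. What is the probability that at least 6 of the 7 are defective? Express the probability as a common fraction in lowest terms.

646/6003

There are C(29,7) = 1560780 ways to choose the 7.
Favorable selections (at least 6 defective): C(17,6)·C(12,1) + C(17,7)·C(12,0) = 148512 + 19448 = 167960.
Probability = 167960/1560780 = 646/6003.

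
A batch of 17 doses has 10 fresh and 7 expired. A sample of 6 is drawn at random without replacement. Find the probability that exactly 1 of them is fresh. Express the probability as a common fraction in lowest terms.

Total number of selections: C(17,6) = 12376.
Selections with exactly 1 fresh: choose 1 of the 10 fresh and 5 of the 7 expired, C(10,1)·C(7,5) = 10·21 = 210.
Probability = 210/12376 = 15/884.

15/884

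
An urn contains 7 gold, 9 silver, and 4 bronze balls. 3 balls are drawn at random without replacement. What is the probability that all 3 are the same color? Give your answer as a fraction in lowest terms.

41/380

There are C(20,3) = 1140 ways to draw 3 balls.
All same color: C(7,3) + C(9,3) + C(4,3) = 35 + 84 + 4 = 123.
Probability = 123/1140 = 41/380.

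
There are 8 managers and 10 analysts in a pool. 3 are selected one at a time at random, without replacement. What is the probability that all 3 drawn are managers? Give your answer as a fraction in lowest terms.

7/102

Multiply the conditional probabilities at each draw: 8/18 · 7/17 · 6/16 = 336/4896 = 7/102.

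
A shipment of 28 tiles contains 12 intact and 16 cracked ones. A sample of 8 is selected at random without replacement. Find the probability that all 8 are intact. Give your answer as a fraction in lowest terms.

There are C(28,8) = 3108105 possible selections.
Selections with all intact: C(12,8) = 495.
Probability = 495/3108105 = 1/6279.

1/6279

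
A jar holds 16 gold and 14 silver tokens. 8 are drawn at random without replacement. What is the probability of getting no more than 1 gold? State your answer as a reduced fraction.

33/3335

There are C(30,8) = 5852925 ways to choose the 8.
Favorable selections (no more than 1 gold): C(16,0)·C(14,8) + C(16,1)·C(14,7) = 3003 + 54912 = 57915.
Probability = 57915/5852925 = 33/3335.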